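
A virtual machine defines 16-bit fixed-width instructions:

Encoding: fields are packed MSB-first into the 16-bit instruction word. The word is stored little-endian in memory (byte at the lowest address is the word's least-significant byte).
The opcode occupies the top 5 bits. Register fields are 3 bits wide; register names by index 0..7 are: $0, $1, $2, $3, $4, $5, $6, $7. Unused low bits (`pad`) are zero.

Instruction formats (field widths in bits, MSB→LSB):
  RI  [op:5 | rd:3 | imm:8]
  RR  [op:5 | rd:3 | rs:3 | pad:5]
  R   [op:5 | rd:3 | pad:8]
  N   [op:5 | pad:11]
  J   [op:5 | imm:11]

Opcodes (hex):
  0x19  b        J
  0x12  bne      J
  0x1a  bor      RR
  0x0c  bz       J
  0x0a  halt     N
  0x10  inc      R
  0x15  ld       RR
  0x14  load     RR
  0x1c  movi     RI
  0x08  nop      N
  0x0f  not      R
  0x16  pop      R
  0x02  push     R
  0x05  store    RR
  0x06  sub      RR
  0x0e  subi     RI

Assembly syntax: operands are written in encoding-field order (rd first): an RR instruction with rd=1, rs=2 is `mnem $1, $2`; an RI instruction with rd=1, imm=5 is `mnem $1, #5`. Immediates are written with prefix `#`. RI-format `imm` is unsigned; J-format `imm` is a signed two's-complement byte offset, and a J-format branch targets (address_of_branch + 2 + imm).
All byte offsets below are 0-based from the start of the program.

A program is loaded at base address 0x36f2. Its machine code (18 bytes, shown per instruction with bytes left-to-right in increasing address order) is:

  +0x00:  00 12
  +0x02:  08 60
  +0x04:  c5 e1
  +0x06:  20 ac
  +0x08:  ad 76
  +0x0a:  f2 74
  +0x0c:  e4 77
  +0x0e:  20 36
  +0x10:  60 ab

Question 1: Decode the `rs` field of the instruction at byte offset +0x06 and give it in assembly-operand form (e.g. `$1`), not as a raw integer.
$1

@+06  little-endian(20 ac) = 0xac20
  top 5b → 0x15 → ld [RR]
  rd: (w>>8)&0x7=0x4 → $4
  rs: (w>>5)&0x7=0x1 → $1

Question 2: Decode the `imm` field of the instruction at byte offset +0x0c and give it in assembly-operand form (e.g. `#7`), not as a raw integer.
#228

+0x0c: e4 77 ⇒ word 0x77e4 (little)
  op=0x77e4>>11=0xe ⇒ subi (RI)
  rd: (w>>8)&0x7=0x7 → $7
  imm: (w>>0)&0xff=0xe4 → #228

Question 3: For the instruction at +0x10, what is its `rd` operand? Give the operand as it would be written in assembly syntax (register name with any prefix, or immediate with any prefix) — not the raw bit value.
[10] 60 ab → 0xab60
  top 5b → 0x15 → ld [RR]
  rd: (w>>8)&0x7=0x3 → $3
  rs: (w>>5)&0x7=0x3 → $3

$3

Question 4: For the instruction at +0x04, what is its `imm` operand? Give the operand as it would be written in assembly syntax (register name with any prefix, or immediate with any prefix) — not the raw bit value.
#197

@+04  little-endian(c5 e1) = 0xe1c5
  op=0xe1c5>>11=0x1c ⇒ movi (RI)
  rd: (w>>8)&0x7=0x1 → $1
  imm: (w>>0)&0xff=0xc5 → #197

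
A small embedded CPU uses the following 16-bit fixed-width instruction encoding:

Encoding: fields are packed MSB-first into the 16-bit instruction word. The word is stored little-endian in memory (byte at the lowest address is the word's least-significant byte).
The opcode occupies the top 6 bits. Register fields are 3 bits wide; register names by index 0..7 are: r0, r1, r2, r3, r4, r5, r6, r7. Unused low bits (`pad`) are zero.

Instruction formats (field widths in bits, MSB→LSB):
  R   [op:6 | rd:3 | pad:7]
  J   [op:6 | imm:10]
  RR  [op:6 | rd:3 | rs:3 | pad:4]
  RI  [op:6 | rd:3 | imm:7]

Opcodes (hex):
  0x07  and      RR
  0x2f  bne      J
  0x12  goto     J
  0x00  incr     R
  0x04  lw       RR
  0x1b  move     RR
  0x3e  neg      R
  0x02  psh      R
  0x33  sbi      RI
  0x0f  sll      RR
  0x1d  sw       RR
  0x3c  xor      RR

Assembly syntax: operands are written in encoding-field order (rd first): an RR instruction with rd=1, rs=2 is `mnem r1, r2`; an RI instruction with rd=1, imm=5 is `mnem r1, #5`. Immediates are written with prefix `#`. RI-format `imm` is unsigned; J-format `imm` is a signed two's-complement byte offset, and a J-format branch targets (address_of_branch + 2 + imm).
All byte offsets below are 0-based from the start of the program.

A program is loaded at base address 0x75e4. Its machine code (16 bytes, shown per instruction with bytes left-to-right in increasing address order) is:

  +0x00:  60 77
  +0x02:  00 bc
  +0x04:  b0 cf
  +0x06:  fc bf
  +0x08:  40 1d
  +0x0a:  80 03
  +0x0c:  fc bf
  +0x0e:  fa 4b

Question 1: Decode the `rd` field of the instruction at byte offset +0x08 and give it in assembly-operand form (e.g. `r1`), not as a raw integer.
off 0x08: read 40 1d as little → 0x1d40
  opcode bits[15:10]=0x7: and/RR
  rd: (w>>7)&0x7=0x2 → r2
  rs: (w>>4)&0x7=0x4 → r4

r2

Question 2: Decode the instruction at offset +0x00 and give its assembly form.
@+00  little-endian(60 77) = 0x7760
  top 6b → 0x1d → sw [RR]
  [9:7] rd=6 = r6
  [6:4] rs=6 = r6

sw r6, r6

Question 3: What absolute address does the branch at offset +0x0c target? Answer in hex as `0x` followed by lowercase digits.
0x75ee

@+0c  little-endian(fc bf) = 0xbffc
  top 6b → 0x2f → bne [J]
  imm@[9:0]=0x3fc (s10→-4) ⇒ #-4
  target = base 0x75e4 + off 0x0c + 2 + imm -4 = 0x75ee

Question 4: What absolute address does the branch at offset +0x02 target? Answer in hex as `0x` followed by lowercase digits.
[02] 00 bc → 0xbc00
  opcode bits[15:10]=0x2f: bne/J
  imm: (w>>0)&0x3ff=0x0 → #0
  target = base 0x75e4 + off 0x02 + 2 + imm 0 = 0x75e8

0x75e8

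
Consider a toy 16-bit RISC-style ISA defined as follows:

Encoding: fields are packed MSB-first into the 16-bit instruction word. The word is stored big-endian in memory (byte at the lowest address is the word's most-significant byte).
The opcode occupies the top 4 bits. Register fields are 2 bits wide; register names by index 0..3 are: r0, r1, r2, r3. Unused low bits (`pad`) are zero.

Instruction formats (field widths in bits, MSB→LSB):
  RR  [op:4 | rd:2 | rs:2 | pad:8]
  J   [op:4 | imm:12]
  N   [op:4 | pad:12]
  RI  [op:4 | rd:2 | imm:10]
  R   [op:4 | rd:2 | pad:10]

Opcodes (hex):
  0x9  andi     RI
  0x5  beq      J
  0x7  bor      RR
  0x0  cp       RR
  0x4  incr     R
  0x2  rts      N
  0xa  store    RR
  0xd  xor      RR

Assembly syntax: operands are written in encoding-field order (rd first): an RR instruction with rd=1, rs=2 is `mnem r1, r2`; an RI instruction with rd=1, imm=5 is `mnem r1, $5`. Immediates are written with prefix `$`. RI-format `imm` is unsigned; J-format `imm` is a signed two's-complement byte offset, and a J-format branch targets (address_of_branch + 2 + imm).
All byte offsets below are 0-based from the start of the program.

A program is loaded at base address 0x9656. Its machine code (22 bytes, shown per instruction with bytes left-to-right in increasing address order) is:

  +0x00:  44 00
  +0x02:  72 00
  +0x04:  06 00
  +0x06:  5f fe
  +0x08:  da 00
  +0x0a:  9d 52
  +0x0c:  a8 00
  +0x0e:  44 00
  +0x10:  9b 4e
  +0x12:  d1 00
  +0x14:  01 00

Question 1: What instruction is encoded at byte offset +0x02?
@+02  big-endian(72 00) = 0x7200
  top 4b → 0x7 → bor [RR]
  rd: (w>>10)&0x3=0x0 → r0
  rs: (w>>8)&0x3=0x2 → r2

bor r0, r2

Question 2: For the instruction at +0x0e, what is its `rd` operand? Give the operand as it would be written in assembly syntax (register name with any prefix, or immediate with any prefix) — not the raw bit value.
r1

off 0x0e: read 44 00 as big → 0x4400
  top 4b → 0x4 → incr [R]
  [11:10] rd=1 = r1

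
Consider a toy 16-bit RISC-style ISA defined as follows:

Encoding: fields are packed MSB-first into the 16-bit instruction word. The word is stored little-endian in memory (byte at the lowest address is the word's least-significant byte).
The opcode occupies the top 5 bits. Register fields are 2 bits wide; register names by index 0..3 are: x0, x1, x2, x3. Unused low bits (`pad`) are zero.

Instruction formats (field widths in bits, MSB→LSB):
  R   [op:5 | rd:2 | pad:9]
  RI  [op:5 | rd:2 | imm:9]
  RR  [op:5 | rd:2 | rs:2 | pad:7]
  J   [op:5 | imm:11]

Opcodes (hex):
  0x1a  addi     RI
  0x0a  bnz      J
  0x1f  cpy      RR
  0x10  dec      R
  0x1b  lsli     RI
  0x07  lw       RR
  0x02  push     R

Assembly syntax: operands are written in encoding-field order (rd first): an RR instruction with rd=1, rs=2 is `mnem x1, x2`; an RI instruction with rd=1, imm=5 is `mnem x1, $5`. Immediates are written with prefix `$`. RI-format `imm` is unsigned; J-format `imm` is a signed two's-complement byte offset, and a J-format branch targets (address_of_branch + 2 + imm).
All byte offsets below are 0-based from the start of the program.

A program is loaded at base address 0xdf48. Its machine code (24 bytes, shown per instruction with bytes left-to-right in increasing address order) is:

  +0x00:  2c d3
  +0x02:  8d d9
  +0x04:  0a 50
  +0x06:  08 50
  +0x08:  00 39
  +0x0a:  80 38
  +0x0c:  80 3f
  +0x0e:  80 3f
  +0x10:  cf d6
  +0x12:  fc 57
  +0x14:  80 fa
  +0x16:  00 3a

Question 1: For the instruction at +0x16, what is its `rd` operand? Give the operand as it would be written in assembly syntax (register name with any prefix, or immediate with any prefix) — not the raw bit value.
x1

@+16  little-endian(00 3a) = 0x3a00
  op=0x3a00>>11=0x7 ⇒ lw (RR)
  rd@[10:9]=0x1 ⇒ x1
  rs@[8:7]=0x0 ⇒ x0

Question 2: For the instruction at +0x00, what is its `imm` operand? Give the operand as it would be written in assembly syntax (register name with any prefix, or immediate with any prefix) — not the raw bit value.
$300

off 0x00: read 2c d3 as little → 0xd32c
  op=0xd32c>>11=0x1a ⇒ addi (RI)
  [10:9] rd=1 = x1
  [8:0] imm=300 = $300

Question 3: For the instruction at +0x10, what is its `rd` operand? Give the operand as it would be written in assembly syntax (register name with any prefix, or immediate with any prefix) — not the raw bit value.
[10] cf d6 → 0xd6cf
  top 5b → 0x1a → addi [RI]
  rd@[10:9]=0x3 ⇒ x3
  imm@[8:0]=0xcf ⇒ $207

x3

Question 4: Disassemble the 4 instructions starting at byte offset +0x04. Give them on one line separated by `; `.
bnz $10; bnz $8; lw x0, x2; lw x0, x1

off 0x04: read 0a 50 as little → 0x500a
  op=0x500a>>11=0xa ⇒ bnz (J)
  [10:0] imm=10 = $10
off 0x06: read 08 50 as little → 0x5008
  op=0x5008>>11=0xa ⇒ bnz (J)
  [10:0] imm=8 = $8
off 0x08: read 00 39 as little → 0x3900
  op=0x3900>>11=0x7 ⇒ lw (RR)
  [10:9] rd=0 = x0
  [8:7] rs=2 = x2
off 0x0a: read 80 38 as little → 0x3880
  op=0x3880>>11=0x7 ⇒ lw (RR)
  [10:9] rd=0 = x0
  [8:7] rs=1 = x1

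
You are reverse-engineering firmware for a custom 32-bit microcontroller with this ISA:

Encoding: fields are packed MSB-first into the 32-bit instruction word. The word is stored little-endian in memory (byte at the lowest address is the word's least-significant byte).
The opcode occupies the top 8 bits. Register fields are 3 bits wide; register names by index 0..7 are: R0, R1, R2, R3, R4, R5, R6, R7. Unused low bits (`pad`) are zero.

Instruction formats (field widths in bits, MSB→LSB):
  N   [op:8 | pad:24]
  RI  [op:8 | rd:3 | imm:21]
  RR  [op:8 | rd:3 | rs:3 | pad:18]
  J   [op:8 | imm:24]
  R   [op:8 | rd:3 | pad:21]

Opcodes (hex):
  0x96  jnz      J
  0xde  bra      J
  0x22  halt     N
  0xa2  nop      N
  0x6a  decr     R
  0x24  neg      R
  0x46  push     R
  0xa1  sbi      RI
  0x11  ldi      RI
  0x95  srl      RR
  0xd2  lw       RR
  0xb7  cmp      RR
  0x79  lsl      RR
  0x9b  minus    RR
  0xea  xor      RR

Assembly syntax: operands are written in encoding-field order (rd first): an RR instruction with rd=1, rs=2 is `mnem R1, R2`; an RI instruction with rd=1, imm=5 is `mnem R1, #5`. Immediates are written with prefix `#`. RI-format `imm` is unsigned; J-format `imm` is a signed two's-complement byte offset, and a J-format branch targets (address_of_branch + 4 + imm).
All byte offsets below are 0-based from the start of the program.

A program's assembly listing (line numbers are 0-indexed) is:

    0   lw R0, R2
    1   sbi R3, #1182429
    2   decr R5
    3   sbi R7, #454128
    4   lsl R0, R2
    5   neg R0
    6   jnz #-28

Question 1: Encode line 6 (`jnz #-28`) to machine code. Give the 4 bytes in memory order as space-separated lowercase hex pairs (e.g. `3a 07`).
e4 ff ff 96

6. jnz fields op=0x96:8|imm=-28:24 → word 96ffffe4h → e4 ff ff 96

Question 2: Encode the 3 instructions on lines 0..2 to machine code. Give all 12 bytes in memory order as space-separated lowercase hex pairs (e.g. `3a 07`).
0. lw fields op=0xd2:8|rd=0:3|rs=2:3|pad=0:18 → word d2080000h → 00 00 08 d2
1. sbi fields op=0xa1:8|rd=3:3|imm=1182429:21 → word a1720addh → dd 0a 72 a1
2. decr fields op=0x6a:8|rd=5:3|pad=0:21 → word 6aa00000h → 00 00 a0 6a

00 00 08 d2 dd 0a 72 a1 00 00 a0 6a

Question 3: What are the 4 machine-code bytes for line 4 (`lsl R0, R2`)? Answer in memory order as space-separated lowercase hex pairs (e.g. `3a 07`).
L4: lsl op=0x79:8|rd=0:3|rs=2:3|pad=0:18 ⇒ 0x79080000 ⇒ little 00 00 08 79

00 00 08 79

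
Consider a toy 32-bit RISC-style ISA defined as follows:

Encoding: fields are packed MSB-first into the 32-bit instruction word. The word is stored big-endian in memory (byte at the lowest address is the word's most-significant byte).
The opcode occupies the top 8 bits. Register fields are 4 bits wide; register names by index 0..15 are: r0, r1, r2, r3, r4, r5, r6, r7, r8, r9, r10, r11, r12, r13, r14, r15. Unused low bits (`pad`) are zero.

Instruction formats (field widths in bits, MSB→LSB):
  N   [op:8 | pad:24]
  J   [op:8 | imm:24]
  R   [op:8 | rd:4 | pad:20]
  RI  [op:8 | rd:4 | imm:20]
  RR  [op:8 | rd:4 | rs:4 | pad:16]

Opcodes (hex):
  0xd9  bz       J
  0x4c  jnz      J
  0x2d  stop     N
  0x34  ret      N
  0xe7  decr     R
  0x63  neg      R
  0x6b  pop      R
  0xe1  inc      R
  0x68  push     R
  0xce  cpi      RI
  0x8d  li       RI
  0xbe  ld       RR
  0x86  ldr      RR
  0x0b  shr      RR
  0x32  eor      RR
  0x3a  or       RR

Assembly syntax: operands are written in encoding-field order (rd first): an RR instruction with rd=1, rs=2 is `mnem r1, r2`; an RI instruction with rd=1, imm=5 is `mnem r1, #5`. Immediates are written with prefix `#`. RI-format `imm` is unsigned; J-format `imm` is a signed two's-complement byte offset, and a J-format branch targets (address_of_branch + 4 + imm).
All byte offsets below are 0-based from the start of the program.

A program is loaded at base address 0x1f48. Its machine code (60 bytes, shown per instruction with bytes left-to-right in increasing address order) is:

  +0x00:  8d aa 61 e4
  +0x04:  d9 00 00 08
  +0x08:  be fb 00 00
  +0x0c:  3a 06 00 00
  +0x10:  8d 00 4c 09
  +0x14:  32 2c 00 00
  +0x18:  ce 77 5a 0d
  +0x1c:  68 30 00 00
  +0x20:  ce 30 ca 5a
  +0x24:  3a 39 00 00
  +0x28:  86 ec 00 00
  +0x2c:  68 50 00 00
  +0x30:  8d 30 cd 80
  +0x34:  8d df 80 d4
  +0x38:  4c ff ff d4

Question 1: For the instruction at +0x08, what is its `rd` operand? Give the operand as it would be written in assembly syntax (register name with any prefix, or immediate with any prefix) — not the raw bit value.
r15

@+08  big-endian(be fb 00 00) = 0xbefb0000
  top 8b → 0xbe → ld [RR]
  [23:20] rd=15 = r15
  [19:16] rs=11 = r11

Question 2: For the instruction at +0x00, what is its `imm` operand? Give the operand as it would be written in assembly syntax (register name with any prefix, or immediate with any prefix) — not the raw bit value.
+0x00: 8d aa 61 e4 ⇒ word 0x8daa61e4 (big)
  op=0x8daa61e4>>24=0x8d ⇒ li (RI)
  rd: (w>>20)&0xf=0xa → r10
  imm: (w>>0)&0xfffff=0xa61e4 → #680420

#680420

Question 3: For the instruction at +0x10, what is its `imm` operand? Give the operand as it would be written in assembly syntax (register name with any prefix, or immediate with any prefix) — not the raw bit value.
#19465

off 0x10: read 8d 00 4c 09 as big → 0x8d004c09
  top 8b → 0x8d → li [RI]
  [23:20] rd=0 = r0
  [19:0] imm=19465 = #19465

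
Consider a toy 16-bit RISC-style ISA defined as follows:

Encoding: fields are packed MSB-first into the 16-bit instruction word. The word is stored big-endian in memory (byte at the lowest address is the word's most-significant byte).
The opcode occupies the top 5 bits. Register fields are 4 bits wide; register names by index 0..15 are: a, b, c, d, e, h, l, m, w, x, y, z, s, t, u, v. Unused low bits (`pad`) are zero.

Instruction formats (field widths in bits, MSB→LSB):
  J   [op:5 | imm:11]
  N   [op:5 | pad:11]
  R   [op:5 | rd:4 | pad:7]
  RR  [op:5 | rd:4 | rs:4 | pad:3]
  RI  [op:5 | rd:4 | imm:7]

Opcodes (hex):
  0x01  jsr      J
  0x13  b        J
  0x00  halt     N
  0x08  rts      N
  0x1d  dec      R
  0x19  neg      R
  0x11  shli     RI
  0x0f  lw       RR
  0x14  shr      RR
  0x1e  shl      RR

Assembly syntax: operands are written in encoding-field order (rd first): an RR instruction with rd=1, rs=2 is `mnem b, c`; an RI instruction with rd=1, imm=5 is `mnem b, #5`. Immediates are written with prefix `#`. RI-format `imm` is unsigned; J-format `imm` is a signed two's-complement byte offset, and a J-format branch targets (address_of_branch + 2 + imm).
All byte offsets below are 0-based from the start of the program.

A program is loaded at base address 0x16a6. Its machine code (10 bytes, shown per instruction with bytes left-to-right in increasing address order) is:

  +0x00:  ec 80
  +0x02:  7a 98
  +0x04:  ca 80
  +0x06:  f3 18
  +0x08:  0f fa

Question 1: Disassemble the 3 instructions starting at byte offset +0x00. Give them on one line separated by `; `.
@+00  big-endian(ec 80) = 0xec80
  op=0xec80>>11=0x1d ⇒ dec (R)
  [10:7] rd=9 = x
@+02  big-endian(7a 98) = 0x7a98
  op=0x7a98>>11=0xf ⇒ lw (RR)
  [10:7] rd=5 = h
  [6:3] rs=3 = d
@+04  big-endian(ca 80) = 0xca80
  op=0xca80>>11=0x19 ⇒ neg (R)
  [10:7] rd=5 = h

dec x; lw h, d; neg h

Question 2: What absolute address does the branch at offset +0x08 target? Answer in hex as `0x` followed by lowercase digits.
0x16aa

+0x08: 0f fa ⇒ word 0x0ffa (big)
  top 5b → 0x1 → jsr [J]
  [10:0] imm=2042 (s11→-6) = #-6
  target = base 0x16a6 + off 0x08 + 2 + imm -6 = 0x16aa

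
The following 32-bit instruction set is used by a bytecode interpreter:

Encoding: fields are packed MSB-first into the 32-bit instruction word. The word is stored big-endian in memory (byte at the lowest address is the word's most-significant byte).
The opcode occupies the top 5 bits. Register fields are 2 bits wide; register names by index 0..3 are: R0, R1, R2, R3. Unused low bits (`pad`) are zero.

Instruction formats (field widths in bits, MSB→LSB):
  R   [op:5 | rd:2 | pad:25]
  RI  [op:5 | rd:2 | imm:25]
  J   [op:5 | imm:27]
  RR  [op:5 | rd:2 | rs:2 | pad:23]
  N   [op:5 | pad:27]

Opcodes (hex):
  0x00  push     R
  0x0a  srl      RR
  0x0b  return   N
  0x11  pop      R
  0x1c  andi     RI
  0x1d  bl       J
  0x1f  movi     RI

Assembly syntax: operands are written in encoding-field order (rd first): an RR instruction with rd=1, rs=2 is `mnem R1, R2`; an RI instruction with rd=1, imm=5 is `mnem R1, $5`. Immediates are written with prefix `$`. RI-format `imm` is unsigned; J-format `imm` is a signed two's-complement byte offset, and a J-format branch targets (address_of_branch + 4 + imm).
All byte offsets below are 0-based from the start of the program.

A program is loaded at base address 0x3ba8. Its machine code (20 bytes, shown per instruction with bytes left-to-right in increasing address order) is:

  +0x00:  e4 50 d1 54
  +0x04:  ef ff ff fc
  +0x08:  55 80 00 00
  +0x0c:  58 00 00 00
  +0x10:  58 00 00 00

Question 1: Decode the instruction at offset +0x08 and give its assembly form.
off 0x08: read 55 80 00 00 as big → 0x55800000
  op=0x55800000>>27=0xa ⇒ srl (RR)
  rd@[26:25]=0x2 ⇒ R2
  rs@[24:23]=0x3 ⇒ R3

srl R2, R3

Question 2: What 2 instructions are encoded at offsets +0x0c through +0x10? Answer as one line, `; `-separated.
return; return

@+0c  big-endian(58 00 00 00) = 0x58000000
  op=0x58000000>>27=0xb ⇒ return (N)
@+10  big-endian(58 00 00 00) = 0x58000000
  op=0x58000000>>27=0xb ⇒ return (N)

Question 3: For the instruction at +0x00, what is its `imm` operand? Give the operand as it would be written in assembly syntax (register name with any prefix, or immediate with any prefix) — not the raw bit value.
$5296468

+0x00: e4 50 d1 54 ⇒ word 0xe450d154 (big)
  op=0xe450d154>>27=0x1c ⇒ andi (RI)
  rd: (w>>25)&0x3=0x2 → R2
  imm: (w>>0)&0x1ffffff=0x50d154 → $5296468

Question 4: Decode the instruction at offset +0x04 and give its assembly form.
+0x04: ef ff ff fc ⇒ word 0xeffffffc (big)
  opcode bits[31:27]=0x1d: bl/J
  imm: (w>>0)&0x7ffffff=0x7fffffc (s27→-4) → $-4

bl $-4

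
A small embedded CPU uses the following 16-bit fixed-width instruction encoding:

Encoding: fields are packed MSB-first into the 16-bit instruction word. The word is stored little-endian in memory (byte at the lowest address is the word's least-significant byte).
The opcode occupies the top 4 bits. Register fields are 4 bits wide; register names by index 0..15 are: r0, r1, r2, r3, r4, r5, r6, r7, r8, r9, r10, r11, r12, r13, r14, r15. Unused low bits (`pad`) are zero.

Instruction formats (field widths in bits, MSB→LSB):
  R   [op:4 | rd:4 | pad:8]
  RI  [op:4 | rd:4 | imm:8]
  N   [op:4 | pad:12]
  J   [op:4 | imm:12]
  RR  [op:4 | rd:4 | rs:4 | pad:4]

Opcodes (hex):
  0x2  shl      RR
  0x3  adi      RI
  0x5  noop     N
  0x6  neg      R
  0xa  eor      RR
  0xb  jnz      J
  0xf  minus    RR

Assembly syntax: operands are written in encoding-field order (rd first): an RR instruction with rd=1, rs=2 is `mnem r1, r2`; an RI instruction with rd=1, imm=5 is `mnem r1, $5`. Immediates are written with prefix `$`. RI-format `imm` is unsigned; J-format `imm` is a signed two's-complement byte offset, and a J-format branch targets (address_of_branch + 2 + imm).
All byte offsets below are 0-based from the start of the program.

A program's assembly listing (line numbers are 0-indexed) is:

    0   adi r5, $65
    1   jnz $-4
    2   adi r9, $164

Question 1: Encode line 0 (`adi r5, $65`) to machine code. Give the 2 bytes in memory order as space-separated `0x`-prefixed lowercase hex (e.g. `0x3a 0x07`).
line 0 (adi): pack op=0x3:4|rd=5:4|imm=65:8 = 0x3541; little→ 41 35

0x41 0x35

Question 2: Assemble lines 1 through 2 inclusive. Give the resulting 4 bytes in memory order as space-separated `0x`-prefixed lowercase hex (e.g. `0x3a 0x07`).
L1: jnz op=0xb:4|imm=-4:12 ⇒ 0xbffc ⇒ little fc bf
L2: adi op=0x3:4|rd=9:4|imm=164:8 ⇒ 0x39a4 ⇒ little a4 39

0xfc 0xbf 0xa4 0x39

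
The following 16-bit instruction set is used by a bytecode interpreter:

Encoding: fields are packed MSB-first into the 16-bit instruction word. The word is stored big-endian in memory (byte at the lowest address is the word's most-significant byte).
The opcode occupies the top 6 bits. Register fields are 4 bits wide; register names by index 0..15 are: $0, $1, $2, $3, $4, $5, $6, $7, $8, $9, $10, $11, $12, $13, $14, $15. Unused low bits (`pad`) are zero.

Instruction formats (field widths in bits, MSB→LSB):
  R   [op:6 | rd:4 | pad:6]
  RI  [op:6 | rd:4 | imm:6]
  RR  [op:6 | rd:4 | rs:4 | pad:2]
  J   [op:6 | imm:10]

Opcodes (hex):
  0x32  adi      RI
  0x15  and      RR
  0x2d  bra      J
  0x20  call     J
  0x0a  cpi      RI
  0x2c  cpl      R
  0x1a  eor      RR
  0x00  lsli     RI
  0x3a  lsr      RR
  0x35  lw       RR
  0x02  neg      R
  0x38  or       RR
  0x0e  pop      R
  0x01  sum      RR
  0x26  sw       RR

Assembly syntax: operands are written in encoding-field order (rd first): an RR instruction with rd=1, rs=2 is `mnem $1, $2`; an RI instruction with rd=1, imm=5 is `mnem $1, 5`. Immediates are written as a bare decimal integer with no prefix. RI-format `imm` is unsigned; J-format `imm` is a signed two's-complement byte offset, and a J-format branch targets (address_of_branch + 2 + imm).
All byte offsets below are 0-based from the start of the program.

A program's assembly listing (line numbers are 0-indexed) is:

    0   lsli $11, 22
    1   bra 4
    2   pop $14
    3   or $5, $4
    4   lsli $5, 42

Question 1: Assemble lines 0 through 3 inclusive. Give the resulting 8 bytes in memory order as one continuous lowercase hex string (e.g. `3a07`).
02d6b4043b80e150

L0: lsli op=0x0:6|rd=11:4|imm=22:6 ⇒ 0x02d6 ⇒ big 02 d6
L1: bra op=0x2d:6|imm=4:10 ⇒ 0xb404 ⇒ big b4 04
L2: pop op=0xe:6|rd=14:4|pad=0:6 ⇒ 0x3b80 ⇒ big 3b 80
L3: or op=0x38:6|rd=5:4|rs=4:4|pad=0:2 ⇒ 0xe150 ⇒ big e1 50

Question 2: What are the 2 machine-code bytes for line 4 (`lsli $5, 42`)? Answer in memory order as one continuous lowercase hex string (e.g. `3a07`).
016a

L4: lsli op=0x0:6|rd=5:4|imm=42:6 ⇒ 0x016a ⇒ big 01 6a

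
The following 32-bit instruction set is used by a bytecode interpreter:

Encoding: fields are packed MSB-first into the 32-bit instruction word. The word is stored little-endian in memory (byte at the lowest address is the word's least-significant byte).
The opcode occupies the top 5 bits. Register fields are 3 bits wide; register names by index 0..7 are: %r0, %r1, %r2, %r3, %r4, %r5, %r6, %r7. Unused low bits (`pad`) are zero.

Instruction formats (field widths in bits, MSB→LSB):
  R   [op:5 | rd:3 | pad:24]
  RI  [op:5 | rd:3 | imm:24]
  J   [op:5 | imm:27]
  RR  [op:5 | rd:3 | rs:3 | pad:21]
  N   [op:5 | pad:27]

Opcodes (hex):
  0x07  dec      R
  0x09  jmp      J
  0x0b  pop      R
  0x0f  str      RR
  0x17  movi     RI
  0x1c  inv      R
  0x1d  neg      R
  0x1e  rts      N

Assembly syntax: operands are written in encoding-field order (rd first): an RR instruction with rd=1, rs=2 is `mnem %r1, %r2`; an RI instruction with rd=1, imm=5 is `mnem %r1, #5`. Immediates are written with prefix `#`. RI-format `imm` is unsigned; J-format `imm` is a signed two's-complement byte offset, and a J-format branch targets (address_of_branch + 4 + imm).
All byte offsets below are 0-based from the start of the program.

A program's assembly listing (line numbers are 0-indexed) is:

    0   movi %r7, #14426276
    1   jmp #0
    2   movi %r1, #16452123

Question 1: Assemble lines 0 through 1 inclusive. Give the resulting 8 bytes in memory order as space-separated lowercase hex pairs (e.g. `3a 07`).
a4 20 dc bf 00 00 00 48

line 0 (movi): pack op=0x17:5|rd=7:3|imm=14426276:24 = 0xbfdc20a4; little→ a4 20 dc bf
line 1 (jmp): pack op=0x9:5|imm=0:27 = 0x48000000; little→ 00 00 00 48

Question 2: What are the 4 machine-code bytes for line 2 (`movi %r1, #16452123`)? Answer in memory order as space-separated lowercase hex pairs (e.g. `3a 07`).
1b 0a fb b9

line 2 (movi): pack op=0x17:5|rd=1:3|imm=16452123:24 = 0xb9fb0a1b; little→ 1b 0a fb b9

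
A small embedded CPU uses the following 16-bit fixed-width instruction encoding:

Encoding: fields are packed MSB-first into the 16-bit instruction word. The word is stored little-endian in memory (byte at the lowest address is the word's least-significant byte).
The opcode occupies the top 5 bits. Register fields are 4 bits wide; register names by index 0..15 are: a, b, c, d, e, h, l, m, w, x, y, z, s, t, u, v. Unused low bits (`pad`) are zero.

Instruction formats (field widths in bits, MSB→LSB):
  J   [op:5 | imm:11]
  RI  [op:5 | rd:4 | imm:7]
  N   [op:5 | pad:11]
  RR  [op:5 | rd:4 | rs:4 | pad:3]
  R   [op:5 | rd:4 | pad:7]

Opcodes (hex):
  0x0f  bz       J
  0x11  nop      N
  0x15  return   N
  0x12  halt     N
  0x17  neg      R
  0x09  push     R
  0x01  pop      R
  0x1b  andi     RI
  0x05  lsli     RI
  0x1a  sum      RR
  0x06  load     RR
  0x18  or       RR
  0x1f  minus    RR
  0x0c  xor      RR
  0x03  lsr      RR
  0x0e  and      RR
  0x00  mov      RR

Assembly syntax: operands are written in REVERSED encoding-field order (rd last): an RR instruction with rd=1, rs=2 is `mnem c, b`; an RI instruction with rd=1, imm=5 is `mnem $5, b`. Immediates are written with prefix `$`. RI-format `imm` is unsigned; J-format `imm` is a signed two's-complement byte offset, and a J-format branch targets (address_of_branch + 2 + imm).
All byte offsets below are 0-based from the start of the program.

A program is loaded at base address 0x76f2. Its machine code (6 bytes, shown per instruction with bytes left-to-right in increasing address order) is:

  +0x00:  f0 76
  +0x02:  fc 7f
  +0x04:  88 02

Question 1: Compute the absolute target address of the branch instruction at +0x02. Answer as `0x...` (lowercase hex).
0x76f2

+0x02: fc 7f ⇒ word 0x7ffc (little)
  top 5b → 0xf → bz [J]
  imm: (w>>0)&0x7ff=0x7fc (s11→-4) → $-4
  target = base 0x76f2 + off 0x02 + 2 + imm -4 = 0x76f2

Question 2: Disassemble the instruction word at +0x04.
@+04  little-endian(88 02) = 0x0288
  opcode bits[15:11]=0x0: mov/RR
  rd: (w>>7)&0xf=0x5 → h
  rs: (w>>3)&0xf=0x1 → b

mov b, h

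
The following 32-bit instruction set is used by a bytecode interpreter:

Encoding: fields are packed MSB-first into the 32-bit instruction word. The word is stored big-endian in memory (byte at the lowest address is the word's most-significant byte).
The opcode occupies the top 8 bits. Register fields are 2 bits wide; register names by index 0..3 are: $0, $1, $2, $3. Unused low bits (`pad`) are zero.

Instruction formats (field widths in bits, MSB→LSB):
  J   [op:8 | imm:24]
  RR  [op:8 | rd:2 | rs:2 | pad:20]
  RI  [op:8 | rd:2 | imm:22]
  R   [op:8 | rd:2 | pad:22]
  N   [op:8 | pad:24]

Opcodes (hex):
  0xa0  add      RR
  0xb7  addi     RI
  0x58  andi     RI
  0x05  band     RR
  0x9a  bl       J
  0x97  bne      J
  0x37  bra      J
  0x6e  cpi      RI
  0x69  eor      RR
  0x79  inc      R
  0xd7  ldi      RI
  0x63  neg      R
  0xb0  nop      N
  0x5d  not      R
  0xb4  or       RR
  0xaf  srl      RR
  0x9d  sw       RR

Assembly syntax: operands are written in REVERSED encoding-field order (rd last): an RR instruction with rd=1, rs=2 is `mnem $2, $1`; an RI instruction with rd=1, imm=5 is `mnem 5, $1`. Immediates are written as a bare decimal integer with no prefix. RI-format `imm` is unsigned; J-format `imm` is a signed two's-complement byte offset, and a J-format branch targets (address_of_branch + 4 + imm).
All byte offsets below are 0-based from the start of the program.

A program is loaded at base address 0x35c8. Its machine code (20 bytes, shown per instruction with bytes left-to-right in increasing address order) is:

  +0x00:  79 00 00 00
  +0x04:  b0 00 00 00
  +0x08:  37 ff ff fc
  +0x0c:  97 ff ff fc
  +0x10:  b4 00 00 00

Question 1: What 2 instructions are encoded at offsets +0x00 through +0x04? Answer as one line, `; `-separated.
inc $0; nop

+0x00: 79 00 00 00 ⇒ word 0x79000000 (big)
  opcode bits[31:24]=0x79: inc/R
  [23:22] rd=0 = $0
+0x04: b0 00 00 00 ⇒ word 0xb0000000 (big)
  opcode bits[31:24]=0xb0: nop/N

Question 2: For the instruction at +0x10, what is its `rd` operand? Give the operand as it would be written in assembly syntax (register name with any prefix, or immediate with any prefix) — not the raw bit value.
[10] b4 00 00 00 → 0xb4000000
  top 8b → 0xb4 → or [RR]
  rd@[23:22]=0x0 ⇒ $0
  rs@[21:20]=0x0 ⇒ $0

$0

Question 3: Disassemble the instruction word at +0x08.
bra -4

off 0x08: read 37 ff ff fc as big → 0x37fffffc
  opcode bits[31:24]=0x37: bra/J
  imm: (w>>0)&0xffffff=0xfffffc (s24→-4) → -4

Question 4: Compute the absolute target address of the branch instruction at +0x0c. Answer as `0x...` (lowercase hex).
0x35d4

off 0x0c: read 97 ff ff fc as big → 0x97fffffc
  opcode bits[31:24]=0x97: bne/J
  imm: (w>>0)&0xffffff=0xfffffc (s24→-4) → -4
  target = base 0x35c8 + off 0x0c + 4 + imm -4 = 0x35d4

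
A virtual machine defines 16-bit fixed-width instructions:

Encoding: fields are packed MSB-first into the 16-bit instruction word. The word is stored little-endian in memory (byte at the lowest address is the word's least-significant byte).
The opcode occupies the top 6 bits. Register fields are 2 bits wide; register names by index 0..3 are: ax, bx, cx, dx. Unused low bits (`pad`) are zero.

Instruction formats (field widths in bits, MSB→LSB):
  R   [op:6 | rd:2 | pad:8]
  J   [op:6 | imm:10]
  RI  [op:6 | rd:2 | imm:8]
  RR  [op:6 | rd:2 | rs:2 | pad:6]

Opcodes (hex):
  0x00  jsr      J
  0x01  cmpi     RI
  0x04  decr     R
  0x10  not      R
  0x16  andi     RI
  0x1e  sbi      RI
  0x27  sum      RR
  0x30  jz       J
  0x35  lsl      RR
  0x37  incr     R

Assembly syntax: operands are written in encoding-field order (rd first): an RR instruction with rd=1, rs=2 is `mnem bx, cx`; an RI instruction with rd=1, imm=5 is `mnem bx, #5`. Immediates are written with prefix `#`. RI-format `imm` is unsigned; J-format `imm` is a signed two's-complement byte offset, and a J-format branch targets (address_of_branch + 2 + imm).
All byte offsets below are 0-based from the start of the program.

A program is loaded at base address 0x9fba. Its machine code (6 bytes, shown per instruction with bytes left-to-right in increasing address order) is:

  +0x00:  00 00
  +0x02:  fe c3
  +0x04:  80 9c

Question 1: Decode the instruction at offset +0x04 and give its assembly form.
off 0x04: read 80 9c as little → 0x9c80
  op=0x9c80>>10=0x27 ⇒ sum (RR)
  rd@[9:8]=0x0 ⇒ ax
  rs@[7:6]=0x2 ⇒ cx

sum ax, cx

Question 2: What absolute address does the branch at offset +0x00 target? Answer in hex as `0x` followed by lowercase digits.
0x9fbc

@+00  little-endian(00 00) = 0x0000
  op=0x0000>>10=0x0 ⇒ jsr (J)
  imm@[9:0]=0x0 ⇒ #0
  target = base 0x9fba + off 0x00 + 2 + imm 0 = 0x9fbc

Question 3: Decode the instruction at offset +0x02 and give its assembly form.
@+02  little-endian(fe c3) = 0xc3fe
  op=0xc3fe>>10=0x30 ⇒ jz (J)
  imm@[9:0]=0x3fe (s10→-2) ⇒ #-2

jz #-2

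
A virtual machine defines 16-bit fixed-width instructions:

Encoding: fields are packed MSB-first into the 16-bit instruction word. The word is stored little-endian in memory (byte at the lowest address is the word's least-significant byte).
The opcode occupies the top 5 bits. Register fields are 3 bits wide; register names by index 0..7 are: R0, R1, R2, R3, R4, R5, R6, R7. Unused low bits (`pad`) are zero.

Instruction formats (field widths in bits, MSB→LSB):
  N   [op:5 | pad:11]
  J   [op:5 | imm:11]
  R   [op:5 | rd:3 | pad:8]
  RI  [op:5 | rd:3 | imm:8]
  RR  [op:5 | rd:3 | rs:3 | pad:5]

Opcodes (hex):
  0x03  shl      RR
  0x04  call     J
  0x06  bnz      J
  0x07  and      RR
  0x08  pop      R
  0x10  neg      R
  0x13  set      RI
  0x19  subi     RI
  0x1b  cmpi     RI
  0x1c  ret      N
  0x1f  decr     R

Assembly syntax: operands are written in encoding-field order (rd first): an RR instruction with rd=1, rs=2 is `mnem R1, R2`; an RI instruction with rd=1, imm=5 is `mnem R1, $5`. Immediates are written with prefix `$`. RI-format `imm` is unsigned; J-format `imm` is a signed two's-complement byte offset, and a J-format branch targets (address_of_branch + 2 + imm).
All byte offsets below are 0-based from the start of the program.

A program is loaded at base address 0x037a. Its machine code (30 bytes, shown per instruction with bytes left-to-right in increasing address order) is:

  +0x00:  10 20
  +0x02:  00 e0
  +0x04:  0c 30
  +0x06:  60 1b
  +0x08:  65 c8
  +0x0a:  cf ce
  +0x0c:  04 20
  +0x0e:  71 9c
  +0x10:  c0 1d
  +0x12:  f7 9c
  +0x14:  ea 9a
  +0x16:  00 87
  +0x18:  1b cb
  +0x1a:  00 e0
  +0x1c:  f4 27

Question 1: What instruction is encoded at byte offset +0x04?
bnz $12

[04] 0c 30 → 0x300c
  op=0x300c>>11=0x6 ⇒ bnz (J)
  imm@[10:0]=0xc ⇒ $12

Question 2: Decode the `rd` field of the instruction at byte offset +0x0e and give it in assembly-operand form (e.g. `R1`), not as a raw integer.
[0e] 71 9c → 0x9c71
  op=0x9c71>>11=0x13 ⇒ set (RI)
  [10:8] rd=4 = R4
  [7:0] imm=113 = $113

R4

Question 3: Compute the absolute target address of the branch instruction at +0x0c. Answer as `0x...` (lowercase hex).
0x038c

@+0c  little-endian(04 20) = 0x2004
  opcode bits[15:11]=0x4: call/J
  imm@[10:0]=0x4 ⇒ $4
  target = base 0x037a + off 0x0c + 2 + imm 4 = 0x038c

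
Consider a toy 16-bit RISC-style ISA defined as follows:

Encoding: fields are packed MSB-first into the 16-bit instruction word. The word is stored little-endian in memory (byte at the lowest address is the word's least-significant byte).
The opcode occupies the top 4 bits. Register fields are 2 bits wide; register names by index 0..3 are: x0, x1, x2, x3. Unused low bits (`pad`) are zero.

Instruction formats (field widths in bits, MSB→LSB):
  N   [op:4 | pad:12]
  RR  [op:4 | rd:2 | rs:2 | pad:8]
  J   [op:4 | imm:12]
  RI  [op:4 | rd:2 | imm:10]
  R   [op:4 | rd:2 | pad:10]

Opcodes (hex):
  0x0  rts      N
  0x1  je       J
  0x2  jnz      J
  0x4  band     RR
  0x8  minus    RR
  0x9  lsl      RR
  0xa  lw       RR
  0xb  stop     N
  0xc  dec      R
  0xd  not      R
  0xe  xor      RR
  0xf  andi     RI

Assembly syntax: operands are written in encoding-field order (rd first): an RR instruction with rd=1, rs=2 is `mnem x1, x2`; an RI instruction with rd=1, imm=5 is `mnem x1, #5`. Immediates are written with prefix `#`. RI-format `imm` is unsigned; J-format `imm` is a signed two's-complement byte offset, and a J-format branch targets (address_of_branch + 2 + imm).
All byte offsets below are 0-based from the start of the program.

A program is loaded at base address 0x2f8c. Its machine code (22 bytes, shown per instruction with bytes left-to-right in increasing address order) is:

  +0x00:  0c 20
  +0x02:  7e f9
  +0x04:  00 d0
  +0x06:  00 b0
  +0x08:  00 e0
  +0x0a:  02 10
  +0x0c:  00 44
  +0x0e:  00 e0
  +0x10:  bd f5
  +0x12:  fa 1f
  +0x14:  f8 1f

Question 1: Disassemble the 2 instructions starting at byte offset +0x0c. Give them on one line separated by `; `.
off 0x0c: read 00 44 as little → 0x4400
  opcode bits[15:12]=0x4: band/RR
  [11:10] rd=1 = x1
  [9:8] rs=0 = x0
off 0x0e: read 00 e0 as little → 0xe000
  opcode bits[15:12]=0xe: xor/RR
  [11:10] rd=0 = x0
  [9:8] rs=0 = x0

band x1, x0; xor x0, x0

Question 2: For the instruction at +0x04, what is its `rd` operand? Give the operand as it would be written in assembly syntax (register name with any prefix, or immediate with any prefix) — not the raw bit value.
[04] 00 d0 → 0xd000
  opcode bits[15:12]=0xd: not/R
  rd: (w>>10)&0x3=0x0 → x0

x0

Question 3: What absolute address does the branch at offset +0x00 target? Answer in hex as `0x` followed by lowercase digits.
0x2f9a

[00] 0c 20 → 0x200c
  top 4b → 0x2 → jnz [J]
  [11:0] imm=12 = #12
  target = base 0x2f8c + off 0x00 + 2 + imm 12 = 0x2f9a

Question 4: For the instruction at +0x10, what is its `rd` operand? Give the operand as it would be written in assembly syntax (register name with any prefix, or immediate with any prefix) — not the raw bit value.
@+10  little-endian(bd f5) = 0xf5bd
  opcode bits[15:12]=0xf: andi/RI
  rd@[11:10]=0x1 ⇒ x1
  imm@[9:0]=0x1bd ⇒ #445

x1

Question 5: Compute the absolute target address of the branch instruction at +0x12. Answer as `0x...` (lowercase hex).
+0x12: fa 1f ⇒ word 0x1ffa (little)
  opcode bits[15:12]=0x1: je/J
  imm: (w>>0)&0xfff=0xffa (s12→-6) → #-6
  target = base 0x2f8c + off 0x12 + 2 + imm -6 = 0x2f9a

0x2f9a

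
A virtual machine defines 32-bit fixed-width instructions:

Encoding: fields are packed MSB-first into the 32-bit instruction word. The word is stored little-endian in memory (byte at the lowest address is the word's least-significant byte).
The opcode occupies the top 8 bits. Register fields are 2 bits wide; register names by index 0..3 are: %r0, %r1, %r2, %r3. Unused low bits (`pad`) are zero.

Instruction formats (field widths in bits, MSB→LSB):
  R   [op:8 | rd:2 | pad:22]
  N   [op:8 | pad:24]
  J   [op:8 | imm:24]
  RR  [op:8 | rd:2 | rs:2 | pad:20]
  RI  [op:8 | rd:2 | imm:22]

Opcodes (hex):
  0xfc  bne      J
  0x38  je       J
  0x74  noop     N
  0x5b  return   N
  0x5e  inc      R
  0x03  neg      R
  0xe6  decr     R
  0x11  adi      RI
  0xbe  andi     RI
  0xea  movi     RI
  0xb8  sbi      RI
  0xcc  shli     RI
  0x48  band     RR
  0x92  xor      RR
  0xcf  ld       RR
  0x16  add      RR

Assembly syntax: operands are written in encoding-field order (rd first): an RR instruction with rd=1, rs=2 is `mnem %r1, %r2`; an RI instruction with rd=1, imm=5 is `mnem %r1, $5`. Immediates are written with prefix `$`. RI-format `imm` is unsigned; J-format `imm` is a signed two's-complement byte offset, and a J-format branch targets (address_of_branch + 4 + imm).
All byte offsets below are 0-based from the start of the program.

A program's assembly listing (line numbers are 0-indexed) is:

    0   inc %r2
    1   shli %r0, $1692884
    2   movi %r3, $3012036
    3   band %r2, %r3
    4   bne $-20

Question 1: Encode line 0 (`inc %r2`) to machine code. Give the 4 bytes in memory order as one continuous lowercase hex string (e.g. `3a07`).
0000805e

L0: inc op=0x5e:8|rd=2:2|pad=0:22 ⇒ 0x5e800000 ⇒ little 00 00 80 5e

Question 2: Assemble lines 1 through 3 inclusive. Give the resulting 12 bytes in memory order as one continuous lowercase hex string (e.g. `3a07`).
d4d419ccc4f5edea0000b048

1. shli fields op=0xcc:8|rd=0:2|imm=1692884:22 → word cc19d4d4h → d4 d4 19 cc
2. movi fields op=0xea:8|rd=3:2|imm=3012036:22 → word eaedf5c4h → c4 f5 ed ea
3. band fields op=0x48:8|rd=2:2|rs=3:2|pad=0:20 → word 48b00000h → 00 00 b0 48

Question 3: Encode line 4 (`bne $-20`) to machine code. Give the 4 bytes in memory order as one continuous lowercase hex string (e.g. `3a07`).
line 4 (bne): pack op=0xfc:8|imm=-20:24 = 0xfcffffec; little→ ec ff ff fc

ecfffffc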